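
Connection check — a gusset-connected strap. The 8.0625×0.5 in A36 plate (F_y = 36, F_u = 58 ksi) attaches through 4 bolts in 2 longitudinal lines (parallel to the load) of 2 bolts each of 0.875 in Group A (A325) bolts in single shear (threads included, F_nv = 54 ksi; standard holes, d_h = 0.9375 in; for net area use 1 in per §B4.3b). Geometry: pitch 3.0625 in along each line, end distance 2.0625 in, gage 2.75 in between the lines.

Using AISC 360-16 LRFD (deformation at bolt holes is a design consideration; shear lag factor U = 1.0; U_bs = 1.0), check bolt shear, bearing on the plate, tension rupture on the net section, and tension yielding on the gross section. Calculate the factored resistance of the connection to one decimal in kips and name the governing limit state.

97.4 kips (bolt shear governs)

Bolt shear: A_b = π(0.875)²/4 = 0.60132 in². φR_n = 0.75 × 54 × 0.60132 × 4 × 1 = 97.4 kips.
Bearing (0.5 in plate, F_u = 58 ksi): end bolts L_c = 2.0625 − 0.9375/2 = 1.59375, R_n = min(1.2×1.59375×0.5×58, 2.4×0.875×0.5×58) = 55.463 kips/bolt; interior L_c = 3.0625 − 0.9375 = 2.125, R_n = 60.9 kips/bolt. φR_n = 0.75 × (2×55.463 + 2×60.9) = 174.5 kips.
Tension rupture (net): A_n = (8.0625 − 2×1)×0.5 = 3.0313 in² (U = 1.0, A_e = A_n). φR_n = 0.75 × 58 × 3.0313 = 131.9 kips.
Tension yield (gross): A_g = 8.0625×0.5 = 4.0313 in². φR_n = 0.90 × 36 × 4.0313 = 130.6 kips.
Governing: min(97.4, 174.5, 131.9, 130.6) = 97.4 kips → bolt shear.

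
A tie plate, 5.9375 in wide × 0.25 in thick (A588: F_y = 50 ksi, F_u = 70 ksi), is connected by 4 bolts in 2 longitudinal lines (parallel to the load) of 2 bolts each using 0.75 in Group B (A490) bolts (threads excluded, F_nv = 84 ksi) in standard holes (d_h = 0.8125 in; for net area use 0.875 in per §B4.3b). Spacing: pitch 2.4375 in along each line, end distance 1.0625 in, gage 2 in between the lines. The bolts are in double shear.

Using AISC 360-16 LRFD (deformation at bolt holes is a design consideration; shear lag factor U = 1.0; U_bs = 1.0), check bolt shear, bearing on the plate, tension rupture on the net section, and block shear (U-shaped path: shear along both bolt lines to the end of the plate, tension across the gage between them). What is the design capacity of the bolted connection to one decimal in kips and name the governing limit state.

49.2 kips (block shear governs)

Bolt shear: A_b = π(0.75)²/4 = 0.44179 in². φR_n = 0.75 × 84 × 0.44179 × 4 × 2 = 222.7 kips.
Bearing (0.25 in plate, F_u = 70 ksi): end bolts L_c = 1.0625 − 0.8125/2 = 0.65625, R_n = min(1.2×0.65625×0.25×70, 2.4×0.75×0.25×70) = 13.781 kips/bolt; interior L_c = 2.4375 − 0.8125 = 1.625, R_n = 31.5 kips/bolt. φR_n = 0.75 × (2×13.781 + 2×31.5) = 67.9 kips.
Tension rupture (net): A_n = (5.9375 − 2×0.875)×0.25 = 1.0469 in² (U = 1.0, A_e = A_n). φR_n = 0.75 × 70 × 1.0469 = 55.0 kips.
Block shear: shear path 2×[1.0625+1×2.4375] = 2×3.5 in, A_gv = 1.75, A_nv = 2×(3.5 − 1.5×0.875)×0.25 = 1.0938 in²; tension across gage: (2 − 1×0.875)×0.25 = 0.28125 in². R_n = min(0.6×70×1.0938, 0.6×50×1.75) + 1.0×70×0.28125 = min(45.94, 52.5) + 19.688 = 65.628 kips. φR_n = 0.75 × 65.628 = 49.2 kips.
Governing: min(222.7, 67.9, 55.0, 49.2) = 49.2 kips → block shear.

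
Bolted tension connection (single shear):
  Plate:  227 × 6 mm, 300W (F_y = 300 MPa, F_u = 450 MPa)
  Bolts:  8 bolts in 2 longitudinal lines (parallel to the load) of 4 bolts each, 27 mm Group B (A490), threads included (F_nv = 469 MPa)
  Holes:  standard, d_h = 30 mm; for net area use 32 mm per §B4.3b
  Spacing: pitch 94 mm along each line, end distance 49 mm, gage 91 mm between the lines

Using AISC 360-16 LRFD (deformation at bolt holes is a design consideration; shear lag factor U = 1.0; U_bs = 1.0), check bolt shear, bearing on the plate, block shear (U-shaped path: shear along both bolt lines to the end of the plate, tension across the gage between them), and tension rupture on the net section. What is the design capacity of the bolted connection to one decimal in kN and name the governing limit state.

Bolt shear: A_b = π(27)²/4 = 572.56 mm². φR_n = 0.75 × 469 × 572.56 × 8 × 1 = 1611.2 kN.
Bearing (6 mm plate, F_u = 450 MPa): end bolts L_c = 49 − 30/2 = 34, R_n = min(1.2×34×6×450, 2.4×27×6×450) = 110.16 kN/bolt; interior L_c = 94 − 30 = 64, R_n = 174.96 kN/bolt. φR_n = 0.75 × (2×110.16 + 6×174.96) = 952.6 kN.
Block shear: shear path 2×[49+3×94] = 2×331 mm, A_gv = 3972, A_nv = 2×(331 − 3.5×32)×6 = 2628 mm²; tension across gage: (91 − 1×32)×6 = 354 mm². R_n = min(0.6×450×2628, 0.6×300×3972) + 1.0×450×354 = min(709.56, 714.96) + 159.3 = 868.86 kN. φR_n = 0.75 × 868.86 = 651.6 kN.
Tension rupture (net): A_n = (227 − 2×32)×6 = 978 mm² (U = 1.0, A_e = A_n). φR_n = 0.75 × 450 × 978 = 330.1 kN.
Governing: min(1611.2, 952.6, 651.6, 330.1) = 330.1 kN → net-section rupture.

330.1 kN (net-section rupture governs)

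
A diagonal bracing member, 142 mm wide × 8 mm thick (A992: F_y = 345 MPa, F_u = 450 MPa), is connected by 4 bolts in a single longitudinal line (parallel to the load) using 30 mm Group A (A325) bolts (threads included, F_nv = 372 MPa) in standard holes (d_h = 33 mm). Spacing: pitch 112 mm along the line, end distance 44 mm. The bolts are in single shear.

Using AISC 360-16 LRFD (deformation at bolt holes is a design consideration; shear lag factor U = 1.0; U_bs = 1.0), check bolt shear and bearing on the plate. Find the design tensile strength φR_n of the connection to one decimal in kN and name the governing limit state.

672.3 kN (bearing governs)

Bolt shear: A_b = π(30)²/4 = 706.86 mm². φR_n = 0.75 × 372 × 706.86 × 4 × 1 = 788.9 kN.
Bearing (8 mm plate, F_u = 450 MPa): end bolts L_c = 44 − 33/2 = 27.5, R_n = min(1.2×27.5×8×450, 2.4×30×8×450) = 118.8 kN/bolt; interior L_c = 112 − 33 = 79, R_n = 259.2 kN/bolt. φR_n = 0.75 × (1×118.8 + 3×259.2) = 672.3 kN.
Governing: min(788.9, 672.3) = 672.3 kN → bearing.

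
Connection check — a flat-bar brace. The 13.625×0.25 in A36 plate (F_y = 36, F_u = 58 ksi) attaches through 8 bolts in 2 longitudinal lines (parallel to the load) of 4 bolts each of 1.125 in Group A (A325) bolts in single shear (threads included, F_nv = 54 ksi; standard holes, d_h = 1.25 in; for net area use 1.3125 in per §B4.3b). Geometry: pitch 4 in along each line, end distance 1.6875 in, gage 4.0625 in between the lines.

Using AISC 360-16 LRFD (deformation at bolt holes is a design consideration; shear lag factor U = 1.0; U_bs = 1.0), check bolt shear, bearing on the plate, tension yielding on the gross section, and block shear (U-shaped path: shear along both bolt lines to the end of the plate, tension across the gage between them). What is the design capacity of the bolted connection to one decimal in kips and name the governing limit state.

110.4 kips (gross-section yield governs)

Bolt shear: A_b = π(1.125)²/4 = 0.99402 in². φR_n = 0.75 × 54 × 0.99402 × 8 × 1 = 322.1 kips.
Bearing (0.25 in plate, F_u = 58 ksi): end bolts L_c = 1.6875 − 1.25/2 = 1.0625, R_n = min(1.2×1.0625×0.25×58, 2.4×1.125×0.25×58) = 18.488 kips/bolt; interior L_c = 4 − 1.25 = 2.75, R_n = 39.15 kips/bolt. φR_n = 0.75 × (2×18.488 + 6×39.15) = 203.9 kips.
Tension yield (gross): A_g = 13.625×0.25 = 3.4063 in². φR_n = 0.90 × 36 × 3.4063 = 110.4 kips.
Block shear: shear path 2×[1.6875+3×4] = 2×13.6875 in, A_gv = 6.8438, A_nv = 2×(13.6875 − 3.5×1.3125)×0.25 = 4.5469 in²; tension across gage: (4.0625 − 1×1.3125)×0.25 = 0.6875 in². R_n = min(0.6×58×4.5469, 0.6×36×6.8438) + 1.0×58×0.6875 = min(158.23, 147.83) + 39.875 = 187.71 kips. φR_n = 0.75 × 187.71 = 140.8 kips.
Governing: min(322.1, 203.9, 110.4, 140.8) = 110.4 kips → gross-section yield.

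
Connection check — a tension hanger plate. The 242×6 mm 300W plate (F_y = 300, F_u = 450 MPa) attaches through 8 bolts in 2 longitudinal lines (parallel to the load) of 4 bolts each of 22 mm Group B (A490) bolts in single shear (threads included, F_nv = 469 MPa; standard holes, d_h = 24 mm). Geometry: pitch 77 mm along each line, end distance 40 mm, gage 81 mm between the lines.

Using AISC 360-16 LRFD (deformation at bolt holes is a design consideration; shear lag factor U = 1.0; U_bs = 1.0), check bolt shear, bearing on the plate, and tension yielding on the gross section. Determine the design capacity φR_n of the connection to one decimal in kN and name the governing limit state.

Bolt shear: A_b = π(22)²/4 = 380.13 mm². φR_n = 0.75 × 469 × 380.13 × 8 × 1 = 1069.7 kN.
Bearing (6 mm plate, F_u = 450 MPa): end bolts L_c = 40 − 24/2 = 28, R_n = min(1.2×28×6×450, 2.4×22×6×450) = 90.72 kN/bolt; interior L_c = 77 − 24 = 53, R_n = 142.56 kN/bolt. φR_n = 0.75 × (2×90.72 + 6×142.56) = 777.6 kN.
Tension yield (gross): A_g = 242×6 = 1452 mm². φR_n = 0.90 × 300 × 1452 = 392.0 kN.
Governing: min(1069.7, 777.6, 392.0) = 392.0 kN → gross-section yield.

392.0 kN (gross-section yield governs)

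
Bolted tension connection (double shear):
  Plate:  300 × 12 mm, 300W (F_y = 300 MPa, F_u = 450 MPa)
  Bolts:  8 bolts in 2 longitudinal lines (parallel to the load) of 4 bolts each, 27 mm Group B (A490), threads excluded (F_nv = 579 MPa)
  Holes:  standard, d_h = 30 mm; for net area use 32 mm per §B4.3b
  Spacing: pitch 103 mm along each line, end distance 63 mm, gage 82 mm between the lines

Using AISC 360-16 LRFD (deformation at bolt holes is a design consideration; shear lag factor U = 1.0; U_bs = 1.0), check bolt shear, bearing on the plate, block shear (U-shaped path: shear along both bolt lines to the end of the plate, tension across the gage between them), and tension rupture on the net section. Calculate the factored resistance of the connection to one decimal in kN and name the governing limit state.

Bolt shear: A_b = π(27)²/4 = 572.56 mm². φR_n = 0.75 × 579 × 572.56 × 8 × 2 = 3978.1 kN.
Bearing (12 mm plate, F_u = 450 MPa): end bolts L_c = 63 − 30/2 = 48, R_n = min(1.2×48×12×450, 2.4×27×12×450) = 311.04 kN/bolt; interior L_c = 103 − 30 = 73, R_n = 349.92 kN/bolt. φR_n = 0.75 × (2×311.04 + 6×349.92) = 2041.2 kN.
Block shear: shear path 2×[63+3×103] = 2×372 mm, A_gv = 8928, A_nv = 2×(372 − 3.5×32)×12 = 6240 mm²; tension across gage: (82 − 1×32)×12 = 600 mm². R_n = min(0.6×450×6240, 0.6×300×8928) + 1.0×450×600 = min(1684.8, 1607) + 270 = 1877 kN. φR_n = 0.75 × 1877 = 1407.8 kN.
Tension rupture (net): A_n = (300 − 2×32)×12 = 2832 mm² (U = 1.0, A_e = A_n). φR_n = 0.75 × 450 × 2832 = 955.8 kN.
Governing: min(3978.1, 2041.2, 1407.8, 955.8) = 955.8 kN → net-section rupture.

955.8 kN (net-section rupture governs)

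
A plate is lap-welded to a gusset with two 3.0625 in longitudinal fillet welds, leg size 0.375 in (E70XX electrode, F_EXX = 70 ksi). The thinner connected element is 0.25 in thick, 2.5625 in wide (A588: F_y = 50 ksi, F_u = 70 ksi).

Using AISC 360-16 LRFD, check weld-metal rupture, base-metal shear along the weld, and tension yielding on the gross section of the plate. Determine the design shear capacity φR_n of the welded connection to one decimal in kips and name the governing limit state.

Weld metal: throat = 0.707×0.375 = 0.26513 in, L = 2×3.0625 = 6.125 in. φR_n = 0.75 × 0.6 × 70 × 0.26513 × 6.125 = 51.2 kips.
Base metal shear (0.25 in plate): yield φR_n = 1.0×0.6×50×0.25×6.125 = 45.9 kips; rupture φR_n = 0.75×0.6×70×0.25×6.125 = 48.2 kips; take 45.9 kips (yield).
Tension yield (gross): A_g = 2.5625×0.25 = 0.64063 in². φR_n = 0.90 × 50 × 0.64063 = 28.8 kips.
Governing: min(51.2, 45.9, 28.8) = 28.8 kips → gross-section yield.

28.8 kips (gross-section yield governs)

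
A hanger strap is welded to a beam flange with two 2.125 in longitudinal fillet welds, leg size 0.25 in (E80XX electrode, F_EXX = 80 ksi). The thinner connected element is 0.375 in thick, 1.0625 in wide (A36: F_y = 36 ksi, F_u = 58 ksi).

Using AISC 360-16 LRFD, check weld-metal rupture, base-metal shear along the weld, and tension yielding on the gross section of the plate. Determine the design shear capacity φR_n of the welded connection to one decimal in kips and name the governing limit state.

12.9 kips (gross-section yield governs)

Weld metal: throat = 0.707×0.25 = 0.17675 in, L = 2×2.125 = 4.25 in. φR_n = 0.75 × 0.6 × 80 × 0.17675 × 4.25 = 27.0 kips.
Base metal shear (0.375 in plate): yield φR_n = 1.0×0.6×36×0.375×4.25 = 34.4 kips; rupture φR_n = 0.75×0.6×58×0.375×4.25 = 41.6 kips; take 34.4 kips (yield).
Tension yield (gross): A_g = 1.0625×0.375 = 0.39844 in². φR_n = 0.90 × 36 × 0.39844 = 12.9 kips.
Governing: min(27.0, 34.4, 12.9) = 12.9 kips → gross-section yield.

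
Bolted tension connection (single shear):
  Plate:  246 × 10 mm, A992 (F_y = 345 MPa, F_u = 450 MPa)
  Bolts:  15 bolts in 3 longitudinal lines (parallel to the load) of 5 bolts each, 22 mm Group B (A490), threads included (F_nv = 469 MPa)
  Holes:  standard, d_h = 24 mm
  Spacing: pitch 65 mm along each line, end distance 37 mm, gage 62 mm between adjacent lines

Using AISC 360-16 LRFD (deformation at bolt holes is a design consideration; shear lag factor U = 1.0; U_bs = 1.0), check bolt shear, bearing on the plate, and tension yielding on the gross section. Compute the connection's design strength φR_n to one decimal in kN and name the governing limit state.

763.8 kN (gross-section yield governs)

Bolt shear: A_b = π(22)²/4 = 380.13 mm². φR_n = 0.75 × 469 × 380.13 × 15 × 1 = 2005.7 kN.
Bearing (10 mm plate, F_u = 450 MPa): end bolts L_c = 37 − 24/2 = 25, R_n = min(1.2×25×10×450, 2.4×22×10×450) = 135 kN/bolt; interior L_c = 65 − 24 = 41, R_n = 221.4 kN/bolt. φR_n = 0.75 × (3×135 + 12×221.4) = 2296.4 kN.
Tension yield (gross): A_g = 246×10 = 2460 mm². φR_n = 0.90 × 345 × 2460 = 763.8 kN.
Governing: min(2005.7, 2296.4, 763.8) = 763.8 kN → gross-section yield.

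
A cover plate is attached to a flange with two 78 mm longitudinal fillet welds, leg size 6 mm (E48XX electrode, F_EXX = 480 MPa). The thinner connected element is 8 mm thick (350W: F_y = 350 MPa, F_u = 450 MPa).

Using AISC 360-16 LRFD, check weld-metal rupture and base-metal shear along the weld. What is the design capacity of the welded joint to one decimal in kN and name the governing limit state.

142.9 kN (weld metal governs)

Weld metal: throat = 0.707×6 = 4.242 mm, L = 2×78 = 156 mm. φR_n = 0.75 × 0.6 × 480 × 4.242 × 156 = 142.9 kN.
Base metal shear (8 mm plate): yield φR_n = 1.0×0.6×350×8×156 = 262.1 kN; rupture φR_n = 0.75×0.6×450×8×156 = 252.7 kN; take 252.7 kN (rupture).
Governing: min(142.9, 252.7) = 142.9 kN → weld metal.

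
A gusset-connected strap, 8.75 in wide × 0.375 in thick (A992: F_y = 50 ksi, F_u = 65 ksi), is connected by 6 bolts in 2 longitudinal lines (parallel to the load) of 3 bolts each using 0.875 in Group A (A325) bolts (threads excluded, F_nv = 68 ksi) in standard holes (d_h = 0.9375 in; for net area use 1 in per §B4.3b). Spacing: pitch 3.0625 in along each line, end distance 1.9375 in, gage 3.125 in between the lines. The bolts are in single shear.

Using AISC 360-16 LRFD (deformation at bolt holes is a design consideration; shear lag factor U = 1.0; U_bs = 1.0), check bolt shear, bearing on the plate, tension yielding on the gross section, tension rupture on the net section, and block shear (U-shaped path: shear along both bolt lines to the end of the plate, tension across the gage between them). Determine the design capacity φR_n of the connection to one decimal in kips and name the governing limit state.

Bolt shear: A_b = π(0.875)²/4 = 0.60132 in². φR_n = 0.75 × 68 × 0.60132 × 6 × 1 = 184.0 kips.
Bearing (0.375 in plate, F_u = 65 ksi): end bolts L_c = 1.9375 − 0.9375/2 = 1.46875, R_n = min(1.2×1.46875×0.375×65, 2.4×0.875×0.375×65) = 42.961 kips/bolt; interior L_c = 3.0625 − 0.9375 = 2.125, R_n = 51.188 kips/bolt. φR_n = 0.75 × (2×42.961 + 4×51.188) = 218.0 kips.
Tension yield (gross): A_g = 8.75×0.375 = 3.2813 in². φR_n = 0.90 × 50 × 3.2813 = 147.7 kips.
Tension rupture (net): A_n = (8.75 − 2×1)×0.375 = 2.5313 in² (U = 1.0, A_e = A_n). φR_n = 0.75 × 65 × 2.5313 = 123.4 kips.
Block shear: shear path 2×[1.9375+2×3.0625] = 2×8.0625 in, A_gv = 6.0469, A_nv = 2×(8.0625 − 2.5×1)×0.375 = 4.1719 in²; tension across gage: (3.125 − 1×1)×0.375 = 0.79688 in². R_n = min(0.6×65×4.1719, 0.6×50×6.0469) + 1.0×65×0.79688 = min(162.7, 181.41) + 51.797 = 214.5 kips. φR_n = 0.75 × 214.5 = 160.9 kips.
Governing: min(184.0, 218.0, 147.7, 123.4, 160.9) = 123.4 kips → net-section rupture.

123.4 kips (net-section rupture governs)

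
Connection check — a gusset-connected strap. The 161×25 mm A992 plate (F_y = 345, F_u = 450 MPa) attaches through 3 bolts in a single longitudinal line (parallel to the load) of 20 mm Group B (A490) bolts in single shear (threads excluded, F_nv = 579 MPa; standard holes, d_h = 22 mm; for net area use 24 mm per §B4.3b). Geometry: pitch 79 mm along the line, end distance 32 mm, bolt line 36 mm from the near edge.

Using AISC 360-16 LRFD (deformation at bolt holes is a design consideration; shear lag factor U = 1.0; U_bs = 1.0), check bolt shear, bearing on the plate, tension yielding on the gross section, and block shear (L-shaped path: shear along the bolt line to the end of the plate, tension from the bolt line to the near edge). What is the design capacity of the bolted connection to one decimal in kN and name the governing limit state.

409.3 kN (bolt shear governs)

Bolt shear: A_b = π(20)²/4 = 314.16 mm². φR_n = 0.75 × 579 × 314.16 × 3 × 1 = 409.3 kN.
Bearing (25 mm plate, F_u = 450 MPa): end bolts L_c = 32 − 22/2 = 21, R_n = min(1.2×21×25×450, 2.4×20×25×450) = 283.5 kN/bolt; interior L_c = 79 − 22 = 57, R_n = 540 kN/bolt. φR_n = 0.75 × (1×283.5 + 2×540) = 1022.6 kN.
Tension yield (gross): A_g = 161×25 = 4025 mm². φR_n = 0.90 × 345 × 4025 = 1249.8 kN.
Block shear: shear path 1×[32+2×79] = 1×190 mm, A_gv = 4750, A_nv = 1×(190 − 2.5×24)×25 = 3250 mm²; tension to near edge: (36 − 0.5×24)×25 = 600 mm². R_n = min(0.6×450×3250, 0.6×345×4750) + 1.0×450×600 = min(877.5, 983.25) + 270 = 1147.5 kN. φR_n = 0.75 × 1147.5 = 860.6 kN.
Governing: min(409.3, 1022.6, 1249.8, 860.6) = 409.3 kN → bolt shear.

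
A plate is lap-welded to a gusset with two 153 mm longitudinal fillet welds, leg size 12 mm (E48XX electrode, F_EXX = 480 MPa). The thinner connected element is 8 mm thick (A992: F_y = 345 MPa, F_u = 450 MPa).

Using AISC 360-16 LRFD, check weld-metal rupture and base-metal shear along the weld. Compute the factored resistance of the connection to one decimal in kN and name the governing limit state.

Weld metal: throat = 0.707×12 = 8.484 mm, L = 2×153 = 306 mm. φR_n = 0.75 × 0.6 × 480 × 8.484 × 306 = 560.8 kN.
Base metal shear (8 mm plate): yield φR_n = 1.0×0.6×345×8×306 = 506.7 kN; rupture φR_n = 0.75×0.6×450×8×306 = 495.7 kN; take 495.7 kN (rupture).
Governing: min(560.8, 495.7) = 495.7 kN → base-metal shear.

495.7 kN (base-metal shear governs)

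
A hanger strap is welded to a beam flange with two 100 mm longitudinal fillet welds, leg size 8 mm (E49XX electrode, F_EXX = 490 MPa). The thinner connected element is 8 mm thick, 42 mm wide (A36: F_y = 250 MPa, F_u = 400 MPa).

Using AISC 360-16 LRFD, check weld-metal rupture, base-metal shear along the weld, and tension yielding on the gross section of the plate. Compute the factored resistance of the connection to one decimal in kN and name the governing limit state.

75.6 kN (gross-section yield governs)

Weld metal: throat = 0.707×8 = 5.656 mm, L = 2×100 = 200 mm. φR_n = 0.75 × 0.6 × 490 × 5.656 × 200 = 249.4 kN.
Base metal shear (8 mm plate): yield φR_n = 1.0×0.6×250×8×200 = 240.0 kN; rupture φR_n = 0.75×0.6×400×8×200 = 288.0 kN; take 240.0 kN (yield).
Tension yield (gross): A_g = 42×8 = 336 mm². φR_n = 0.90 × 250 × 336 = 75.6 kN.
Governing: min(249.4, 240.0, 75.6) = 75.6 kN → gross-section yield.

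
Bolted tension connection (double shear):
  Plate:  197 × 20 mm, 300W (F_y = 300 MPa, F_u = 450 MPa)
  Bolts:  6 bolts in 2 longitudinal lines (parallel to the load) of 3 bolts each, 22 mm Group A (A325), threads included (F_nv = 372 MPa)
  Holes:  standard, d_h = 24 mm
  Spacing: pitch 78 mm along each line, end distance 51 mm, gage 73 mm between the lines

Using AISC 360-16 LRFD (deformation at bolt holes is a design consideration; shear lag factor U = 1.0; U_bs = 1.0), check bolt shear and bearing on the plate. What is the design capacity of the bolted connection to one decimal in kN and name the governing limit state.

1272.7 kN (bolt shear governs)

Bolt shear: A_b = π(22)²/4 = 380.13 mm². φR_n = 0.75 × 372 × 380.13 × 6 × 2 = 1272.7 kN.
Bearing (20 mm plate, F_u = 450 MPa): end bolts L_c = 51 − 24/2 = 39, R_n = min(1.2×39×20×450, 2.4×22×20×450) = 421.2 kN/bolt; interior L_c = 78 − 24 = 54, R_n = 475.2 kN/bolt. φR_n = 0.75 × (2×421.2 + 4×475.2) = 2057.4 kN.
Governing: min(1272.7, 2057.4) = 1272.7 kN → bolt shear.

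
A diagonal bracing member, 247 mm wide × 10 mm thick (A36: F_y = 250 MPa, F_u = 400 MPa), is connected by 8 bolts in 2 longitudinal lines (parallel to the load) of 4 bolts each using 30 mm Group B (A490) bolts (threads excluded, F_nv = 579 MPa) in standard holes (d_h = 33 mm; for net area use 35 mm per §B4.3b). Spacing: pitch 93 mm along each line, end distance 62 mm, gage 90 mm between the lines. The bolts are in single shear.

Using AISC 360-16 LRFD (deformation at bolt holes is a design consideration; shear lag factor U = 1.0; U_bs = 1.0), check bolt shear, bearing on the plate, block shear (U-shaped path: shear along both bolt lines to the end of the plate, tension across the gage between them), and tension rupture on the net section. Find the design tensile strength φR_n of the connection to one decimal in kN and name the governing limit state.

531.0 kN (net-section rupture governs)

Bolt shear: A_b = π(30)²/4 = 706.86 mm². φR_n = 0.75 × 579 × 706.86 × 8 × 1 = 2455.6 kN.
Bearing (10 mm plate, F_u = 400 MPa): end bolts L_c = 62 − 33/2 = 45.5, R_n = min(1.2×45.5×10×400, 2.4×30×10×400) = 218.4 kN/bolt; interior L_c = 93 − 33 = 60, R_n = 288 kN/bolt. φR_n = 0.75 × (2×218.4 + 6×288) = 1623.6 kN.
Block shear: shear path 2×[62+3×93] = 2×341 mm, A_gv = 6820, A_nv = 2×(341 − 3.5×35)×10 = 4370 mm²; tension across gage: (90 − 1×35)×10 = 550 mm². R_n = min(0.6×400×4370, 0.6×250×6820) + 1.0×400×550 = min(1048.8, 1023) + 220 = 1243 kN. φR_n = 0.75 × 1243 = 932.3 kN.
Tension rupture (net): A_n = (247 − 2×35)×10 = 1770 mm² (U = 1.0, A_e = A_n). φR_n = 0.75 × 400 × 1770 = 531.0 kN.
Governing: min(2455.6, 1623.6, 932.3, 531.0) = 531.0 kN → net-section rupture.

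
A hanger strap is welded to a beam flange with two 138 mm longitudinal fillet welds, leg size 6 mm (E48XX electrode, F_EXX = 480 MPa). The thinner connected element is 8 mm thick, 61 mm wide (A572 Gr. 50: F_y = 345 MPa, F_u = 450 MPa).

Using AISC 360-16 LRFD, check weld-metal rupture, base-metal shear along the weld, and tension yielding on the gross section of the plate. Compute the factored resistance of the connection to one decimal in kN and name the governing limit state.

151.5 kN (gross-section yield governs)

Weld metal: throat = 0.707×6 = 4.242 mm, L = 2×138 = 276 mm. φR_n = 0.75 × 0.6 × 480 × 4.242 × 276 = 252.9 kN.
Base metal shear (8 mm plate): yield φR_n = 1.0×0.6×345×8×276 = 457.1 kN; rupture φR_n = 0.75×0.6×450×8×276 = 447.1 kN; take 447.1 kN (rupture).
Tension yield (gross): A_g = 61×8 = 488 mm². φR_n = 0.90 × 345 × 488 = 151.5 kN.
Governing: min(252.9, 447.1, 151.5) = 151.5 kN → gross-section yield.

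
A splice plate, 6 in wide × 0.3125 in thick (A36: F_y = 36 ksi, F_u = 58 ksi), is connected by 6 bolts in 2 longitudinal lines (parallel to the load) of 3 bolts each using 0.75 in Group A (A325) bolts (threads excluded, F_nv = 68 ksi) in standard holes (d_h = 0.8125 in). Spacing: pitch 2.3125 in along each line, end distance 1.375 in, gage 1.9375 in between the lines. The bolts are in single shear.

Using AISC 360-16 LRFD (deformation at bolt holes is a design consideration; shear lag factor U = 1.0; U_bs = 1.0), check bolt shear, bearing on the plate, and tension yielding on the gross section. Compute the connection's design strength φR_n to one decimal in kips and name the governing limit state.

60.8 kips (gross-section yield governs)

Bolt shear: A_b = π(0.75)²/4 = 0.44179 in². φR_n = 0.75 × 68 × 0.44179 × 6 × 1 = 135.2 kips.
Bearing (0.3125 in plate, F_u = 58 ksi): end bolts L_c = 1.375 − 0.8125/2 = 0.96875, R_n = min(1.2×0.96875×0.3125×58, 2.4×0.75×0.3125×58) = 21.07 kips/bolt; interior L_c = 2.3125 − 0.8125 = 1.5, R_n = 32.625 kips/bolt. φR_n = 0.75 × (2×21.07 + 4×32.625) = 129.5 kips.
Tension yield (gross): A_g = 6×0.3125 = 1.875 in². φR_n = 0.90 × 36 × 1.875 = 60.8 kips.
Governing: min(135.2, 129.5, 60.8) = 60.8 kips → gross-section yield.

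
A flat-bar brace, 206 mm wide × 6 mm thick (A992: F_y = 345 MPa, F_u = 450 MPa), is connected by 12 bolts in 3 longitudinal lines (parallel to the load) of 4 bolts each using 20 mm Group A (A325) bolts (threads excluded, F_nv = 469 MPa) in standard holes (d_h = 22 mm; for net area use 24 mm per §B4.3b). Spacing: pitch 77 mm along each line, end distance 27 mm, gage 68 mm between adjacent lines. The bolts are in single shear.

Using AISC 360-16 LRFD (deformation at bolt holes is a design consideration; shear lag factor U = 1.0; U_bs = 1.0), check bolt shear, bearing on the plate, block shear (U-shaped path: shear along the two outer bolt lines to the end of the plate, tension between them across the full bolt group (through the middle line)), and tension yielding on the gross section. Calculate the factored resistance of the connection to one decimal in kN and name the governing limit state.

Bolt shear: A_b = π(20)²/4 = 314.16 mm². φR_n = 0.75 × 469 × 314.16 × 12 × 1 = 1326.1 kN.
Bearing (6 mm plate, F_u = 450 MPa): end bolts L_c = 27 − 22/2 = 16, R_n = min(1.2×16×6×450, 2.4×20×6×450) = 51.84 kN/bolt; interior L_c = 77 − 22 = 55, R_n = 129.6 kN/bolt. φR_n = 0.75 × (3×51.84 + 9×129.6) = 991.4 kN.
Block shear: shear path 2×[27+3×77] = 2×258 mm, A_gv = 3096, A_nv = 2×(258 − 3.5×24)×6 = 2088 mm²; tension across gage: (136 − 2×24)×6 = 528 mm². R_n = min(0.6×450×2088, 0.6×345×3096) + 1.0×450×528 = min(563.76, 640.87) + 237.6 = 801.36 kN. φR_n = 0.75 × 801.36 = 601.0 kN.
Tension yield (gross): A_g = 206×6 = 1236 mm². φR_n = 0.90 × 345 × 1236 = 383.8 kN.
Governing: min(1326.1, 991.4, 601.0, 383.8) = 383.8 kN → gross-section yield.

383.8 kN (gross-section yield governs)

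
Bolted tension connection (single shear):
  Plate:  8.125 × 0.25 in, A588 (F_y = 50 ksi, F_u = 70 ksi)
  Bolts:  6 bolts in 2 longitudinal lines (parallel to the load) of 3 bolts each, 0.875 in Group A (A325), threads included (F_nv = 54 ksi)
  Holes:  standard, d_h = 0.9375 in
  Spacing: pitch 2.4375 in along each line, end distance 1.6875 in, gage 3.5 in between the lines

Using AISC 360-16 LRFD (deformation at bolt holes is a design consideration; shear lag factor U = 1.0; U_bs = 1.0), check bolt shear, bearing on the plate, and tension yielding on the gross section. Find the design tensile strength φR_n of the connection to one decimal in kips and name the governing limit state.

91.4 kips (gross-section yield governs)

Bolt shear: A_b = π(0.875)²/4 = 0.60132 in². φR_n = 0.75 × 54 × 0.60132 × 6 × 1 = 146.1 kips.
Bearing (0.25 in plate, F_u = 70 ksi): end bolts L_c = 1.6875 − 0.9375/2 = 1.21875, R_n = min(1.2×1.21875×0.25×70, 2.4×0.875×0.25×70) = 25.594 kips/bolt; interior L_c = 2.4375 − 0.9375 = 1.5, R_n = 31.5 kips/bolt. φR_n = 0.75 × (2×25.594 + 4×31.5) = 132.9 kips.
Tension yield (gross): A_g = 8.125×0.25 = 2.0313 in². φR_n = 0.90 × 50 × 2.0313 = 91.4 kips.
Governing: min(146.1, 132.9, 91.4) = 91.4 kips → gross-section yield.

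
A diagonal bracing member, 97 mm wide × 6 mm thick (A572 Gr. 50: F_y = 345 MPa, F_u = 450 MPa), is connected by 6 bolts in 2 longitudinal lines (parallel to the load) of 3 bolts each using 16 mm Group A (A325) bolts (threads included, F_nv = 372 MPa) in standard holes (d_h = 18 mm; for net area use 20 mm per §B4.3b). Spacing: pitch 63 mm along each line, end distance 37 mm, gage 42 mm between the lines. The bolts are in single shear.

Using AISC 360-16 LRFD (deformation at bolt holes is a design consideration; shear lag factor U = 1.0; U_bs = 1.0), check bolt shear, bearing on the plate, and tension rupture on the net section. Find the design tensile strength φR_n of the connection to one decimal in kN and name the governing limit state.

115.4 kN (net-section rupture governs)

Bolt shear: A_b = π(16)²/4 = 201.06 mm². φR_n = 0.75 × 372 × 201.06 × 6 × 1 = 336.6 kN.
Bearing (6 mm plate, F_u = 450 MPa): end bolts L_c = 37 − 18/2 = 28, R_n = min(1.2×28×6×450, 2.4×16×6×450) = 90.72 kN/bolt; interior L_c = 63 − 18 = 45, R_n = 103.68 kN/bolt. φR_n = 0.75 × (2×90.72 + 4×103.68) = 447.1 kN.
Tension rupture (net): A_n = (97 − 2×20)×6 = 342 mm² (U = 1.0, A_e = A_n). φR_n = 0.75 × 450 × 342 = 115.4 kN.
Governing: min(336.6, 447.1, 115.4) = 115.4 kN → net-section rupture.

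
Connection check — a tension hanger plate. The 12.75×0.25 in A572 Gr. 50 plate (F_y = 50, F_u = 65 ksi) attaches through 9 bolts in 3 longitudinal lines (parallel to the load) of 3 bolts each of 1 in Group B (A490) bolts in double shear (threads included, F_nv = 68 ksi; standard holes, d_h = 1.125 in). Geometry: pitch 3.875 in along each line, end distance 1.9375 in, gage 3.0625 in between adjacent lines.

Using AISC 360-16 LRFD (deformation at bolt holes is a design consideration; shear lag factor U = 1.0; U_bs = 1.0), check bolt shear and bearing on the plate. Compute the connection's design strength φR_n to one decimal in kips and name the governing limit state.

235.8 kips (bearing governs)

Bolt shear: A_b = π(1)²/4 = 0.7854 in². φR_n = 0.75 × 68 × 0.7854 × 9 × 2 = 721.0 kips.
Bearing (0.25 in plate, F_u = 65 ksi): end bolts L_c = 1.9375 − 1.125/2 = 1.375, R_n = min(1.2×1.375×0.25×65, 2.4×1×0.25×65) = 26.813 kips/bolt; interior L_c = 3.875 − 1.125 = 2.75, R_n = 39 kips/bolt. φR_n = 0.75 × (3×26.813 + 6×39) = 235.8 kips.
Governing: min(721.0, 235.8) = 235.8 kips → bearing.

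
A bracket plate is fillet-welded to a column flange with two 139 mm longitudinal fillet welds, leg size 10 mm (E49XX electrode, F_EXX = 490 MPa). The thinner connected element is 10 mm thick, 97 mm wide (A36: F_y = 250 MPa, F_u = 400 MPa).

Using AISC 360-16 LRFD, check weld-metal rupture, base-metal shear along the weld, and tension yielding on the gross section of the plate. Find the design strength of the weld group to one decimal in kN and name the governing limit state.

Weld metal: throat = 0.707×10 = 7.07 mm, L = 2×139 = 278 mm. φR_n = 0.75 × 0.6 × 490 × 7.07 × 278 = 433.4 kN.
Base metal shear (10 mm plate): yield φR_n = 1.0×0.6×250×10×278 = 417.0 kN; rupture φR_n = 0.75×0.6×400×10×278 = 500.4 kN; take 417.0 kN (yield).
Tension yield (gross): A_g = 97×10 = 970 mm². φR_n = 0.90 × 250 × 970 = 218.3 kN.
Governing: min(433.4, 417.0, 218.3) = 218.3 kN → gross-section yield.

218.3 kN (gross-section yield governs)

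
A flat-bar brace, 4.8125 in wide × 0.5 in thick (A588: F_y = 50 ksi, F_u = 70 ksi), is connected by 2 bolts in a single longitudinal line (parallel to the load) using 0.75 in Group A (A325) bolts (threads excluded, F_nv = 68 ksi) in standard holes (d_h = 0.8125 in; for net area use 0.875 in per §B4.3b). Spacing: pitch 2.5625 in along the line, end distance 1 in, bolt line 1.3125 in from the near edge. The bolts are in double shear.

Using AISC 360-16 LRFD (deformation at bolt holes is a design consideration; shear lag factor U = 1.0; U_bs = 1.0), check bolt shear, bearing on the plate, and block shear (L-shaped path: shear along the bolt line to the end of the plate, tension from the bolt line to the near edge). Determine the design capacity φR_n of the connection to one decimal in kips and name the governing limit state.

58.4 kips (block shear governs)

Bolt shear: A_b = π(0.75)²/4 = 0.44179 in². φR_n = 0.75 × 68 × 0.44179 × 2 × 2 = 90.1 kips.
Bearing (0.5 in plate, F_u = 70 ksi): end bolts L_c = 1 − 0.8125/2 = 0.59375, R_n = min(1.2×0.59375×0.5×70, 2.4×0.75×0.5×70) = 24.938 kips/bolt; interior L_c = 2.5625 − 0.8125 = 1.75, R_n = 63 kips/bolt. φR_n = 0.75 × (1×24.938 + 1×63) = 66.0 kips.
Block shear: shear path 1×[1+1×2.5625] = 1×3.5625 in, A_gv = 1.7813, A_nv = 1×(3.5625 − 1.5×0.875)×0.5 = 1.125 in²; tension to near edge: (1.3125 − 0.5×0.875)×0.5 = 0.4375 in². R_n = min(0.6×70×1.125, 0.6×50×1.7813) + 1.0×70×0.4375 = min(47.25, 53.439) + 30.625 = 77.875 kips. φR_n = 0.75 × 77.875 = 58.4 kips.
Governing: min(90.1, 66.0, 58.4) = 58.4 kips → block shear.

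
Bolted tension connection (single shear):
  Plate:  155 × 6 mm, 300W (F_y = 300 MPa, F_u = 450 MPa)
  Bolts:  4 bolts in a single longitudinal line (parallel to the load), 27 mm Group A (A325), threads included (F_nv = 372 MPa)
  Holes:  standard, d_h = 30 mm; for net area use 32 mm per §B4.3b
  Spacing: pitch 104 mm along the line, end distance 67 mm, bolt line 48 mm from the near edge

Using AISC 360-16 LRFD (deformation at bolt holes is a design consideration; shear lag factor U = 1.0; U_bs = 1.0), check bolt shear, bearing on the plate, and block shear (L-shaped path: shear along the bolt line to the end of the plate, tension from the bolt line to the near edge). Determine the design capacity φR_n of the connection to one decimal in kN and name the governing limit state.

Bolt shear: A_b = π(27)²/4 = 572.56 mm². φR_n = 0.75 × 372 × 572.56 × 4 × 1 = 639.0 kN.
Bearing (6 mm plate, F_u = 450 MPa): end bolts L_c = 67 − 30/2 = 52, R_n = min(1.2×52×6×450, 2.4×27×6×450) = 168.48 kN/bolt; interior L_c = 104 − 30 = 74, R_n = 174.96 kN/bolt. φR_n = 0.75 × (1×168.48 + 3×174.96) = 520.0 kN.
Block shear: shear path 1×[67+3×104] = 1×379 mm, A_gv = 2274, A_nv = 1×(379 − 3.5×32)×6 = 1602 mm²; tension to near edge: (48 − 0.5×32)×6 = 192 mm². R_n = min(0.6×450×1602, 0.6×300×2274) + 1.0×450×192 = min(432.54, 409.32) + 86.4 = 495.72 kN. φR_n = 0.75 × 495.72 = 371.8 kN.
Governing: min(639.0, 520.0, 371.8) = 371.8 kN → block shear.

371.8 kN (block shear governs)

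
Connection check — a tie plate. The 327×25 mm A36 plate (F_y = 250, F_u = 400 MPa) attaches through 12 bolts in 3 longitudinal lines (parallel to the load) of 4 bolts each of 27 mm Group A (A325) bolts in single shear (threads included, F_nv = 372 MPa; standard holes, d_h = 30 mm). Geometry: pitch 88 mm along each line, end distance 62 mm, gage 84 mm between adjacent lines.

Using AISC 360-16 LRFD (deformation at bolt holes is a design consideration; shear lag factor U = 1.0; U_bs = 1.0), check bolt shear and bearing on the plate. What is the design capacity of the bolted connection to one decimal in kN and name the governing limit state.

1916.9 kN (bolt shear governs)

Bolt shear: A_b = π(27)²/4 = 572.56 mm². φR_n = 0.75 × 372 × 572.56 × 12 × 1 = 1916.9 kN.
Bearing (25 mm plate, F_u = 400 MPa): end bolts L_c = 62 − 30/2 = 47, R_n = min(1.2×47×25×400, 2.4×27×25×400) = 564 kN/bolt; interior L_c = 88 − 30 = 58, R_n = 648 kN/bolt. φR_n = 0.75 × (3×564 + 9×648) = 5643.0 kN.
Governing: min(1916.9, 5643.0) = 1916.9 kN → bolt shear.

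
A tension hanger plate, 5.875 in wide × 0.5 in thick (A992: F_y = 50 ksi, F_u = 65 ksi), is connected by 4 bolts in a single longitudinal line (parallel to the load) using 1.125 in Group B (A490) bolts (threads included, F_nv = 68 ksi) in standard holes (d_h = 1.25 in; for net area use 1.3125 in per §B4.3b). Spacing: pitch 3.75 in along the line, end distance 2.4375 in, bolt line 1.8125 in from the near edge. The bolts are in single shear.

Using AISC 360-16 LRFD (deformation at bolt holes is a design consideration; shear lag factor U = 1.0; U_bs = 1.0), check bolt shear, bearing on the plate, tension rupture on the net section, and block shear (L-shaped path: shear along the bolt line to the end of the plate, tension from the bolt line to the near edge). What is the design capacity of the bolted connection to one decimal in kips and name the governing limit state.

111.2 kips (net-section rupture governs)

Bolt shear: A_b = π(1.125)²/4 = 0.99402 in². φR_n = 0.75 × 68 × 0.99402 × 4 × 1 = 202.8 kips.
Bearing (0.5 in plate, F_u = 65 ksi): end bolts L_c = 2.4375 − 1.25/2 = 1.8125, R_n = min(1.2×1.8125×0.5×65, 2.4×1.125×0.5×65) = 70.688 kips/bolt; interior L_c = 3.75 − 1.25 = 2.5, R_n = 87.75 kips/bolt. φR_n = 0.75 × (1×70.688 + 3×87.75) = 250.5 kips.
Tension rupture (net): A_n = (5.875 − 1×1.3125)×0.5 = 2.2813 in² (U = 1.0, A_e = A_n). φR_n = 0.75 × 65 × 2.2813 = 111.2 kips.
Block shear: shear path 1×[2.4375+3×3.75] = 1×13.6875 in, A_gv = 6.8438, A_nv = 1×(13.6875 − 3.5×1.3125)×0.5 = 4.5469 in²; tension to near edge: (1.8125 − 0.5×1.3125)×0.5 = 0.57813 in². R_n = min(0.6×65×4.5469, 0.6×50×6.8438) + 1.0×65×0.57813 = min(177.33, 205.31) + 37.578 = 214.91 kips. φR_n = 0.75 × 214.91 = 161.2 kips.
Governing: min(202.8, 250.5, 111.2, 161.2) = 111.2 kips → net-section rupture.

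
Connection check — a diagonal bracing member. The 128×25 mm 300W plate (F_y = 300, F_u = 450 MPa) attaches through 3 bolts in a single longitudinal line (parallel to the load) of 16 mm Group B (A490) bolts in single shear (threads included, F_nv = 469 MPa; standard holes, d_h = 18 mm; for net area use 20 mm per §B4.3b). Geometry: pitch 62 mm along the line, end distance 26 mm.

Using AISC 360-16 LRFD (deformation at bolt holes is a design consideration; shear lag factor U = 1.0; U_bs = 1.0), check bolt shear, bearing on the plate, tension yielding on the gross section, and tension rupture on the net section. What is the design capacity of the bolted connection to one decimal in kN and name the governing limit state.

Bolt shear: A_b = π(16)²/4 = 201.06 mm². φR_n = 0.75 × 469 × 201.06 × 3 × 1 = 212.2 kN.
Bearing (25 mm plate, F_u = 450 MPa): end bolts L_c = 26 − 18/2 = 17, R_n = min(1.2×17×25×450, 2.4×16×25×450) = 229.5 kN/bolt; interior L_c = 62 − 18 = 44, R_n = 432 kN/bolt. φR_n = 0.75 × (1×229.5 + 2×432) = 820.1 kN.
Tension yield (gross): A_g = 128×25 = 3200 mm². φR_n = 0.90 × 300 × 3200 = 864.0 kN.
Tension rupture (net): A_n = (128 − 1×20)×25 = 2700 mm² (U = 1.0, A_e = A_n). φR_n = 0.75 × 450 × 2700 = 911.3 kN.
Governing: min(212.2, 820.1, 864.0, 911.3) = 212.2 kN → bolt shear.

212.2 kN (bolt shear governs)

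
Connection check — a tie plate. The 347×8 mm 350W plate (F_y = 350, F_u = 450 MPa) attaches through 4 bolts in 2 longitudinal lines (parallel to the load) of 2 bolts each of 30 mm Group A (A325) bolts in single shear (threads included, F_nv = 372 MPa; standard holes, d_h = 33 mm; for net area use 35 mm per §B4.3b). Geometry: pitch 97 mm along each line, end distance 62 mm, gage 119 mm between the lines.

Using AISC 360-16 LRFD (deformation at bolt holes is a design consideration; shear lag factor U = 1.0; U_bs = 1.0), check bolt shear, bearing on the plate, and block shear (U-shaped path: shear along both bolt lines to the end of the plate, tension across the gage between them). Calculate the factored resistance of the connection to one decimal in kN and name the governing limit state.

571.9 kN (block shear governs)

Bolt shear: A_b = π(30)²/4 = 706.86 mm². φR_n = 0.75 × 372 × 706.86 × 4 × 1 = 788.9 kN.
Bearing (8 mm plate, F_u = 450 MPa): end bolts L_c = 62 − 33/2 = 45.5, R_n = min(1.2×45.5×8×450, 2.4×30×8×450) = 196.56 kN/bolt; interior L_c = 97 − 33 = 64, R_n = 259.2 kN/bolt. φR_n = 0.75 × (2×196.56 + 2×259.2) = 683.6 kN.
Block shear: shear path 2×[62+1×97] = 2×159 mm, A_gv = 2544, A_nv = 2×(159 − 1.5×35)×8 = 1704 mm²; tension across gage: (119 − 1×35)×8 = 672 mm². R_n = min(0.6×450×1704, 0.6×350×2544) + 1.0×450×672 = min(460.08, 534.24) + 302.4 = 762.48 kN. φR_n = 0.75 × 762.48 = 571.9 kN.
Governing: min(788.9, 683.6, 571.9) = 571.9 kN → block shear.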